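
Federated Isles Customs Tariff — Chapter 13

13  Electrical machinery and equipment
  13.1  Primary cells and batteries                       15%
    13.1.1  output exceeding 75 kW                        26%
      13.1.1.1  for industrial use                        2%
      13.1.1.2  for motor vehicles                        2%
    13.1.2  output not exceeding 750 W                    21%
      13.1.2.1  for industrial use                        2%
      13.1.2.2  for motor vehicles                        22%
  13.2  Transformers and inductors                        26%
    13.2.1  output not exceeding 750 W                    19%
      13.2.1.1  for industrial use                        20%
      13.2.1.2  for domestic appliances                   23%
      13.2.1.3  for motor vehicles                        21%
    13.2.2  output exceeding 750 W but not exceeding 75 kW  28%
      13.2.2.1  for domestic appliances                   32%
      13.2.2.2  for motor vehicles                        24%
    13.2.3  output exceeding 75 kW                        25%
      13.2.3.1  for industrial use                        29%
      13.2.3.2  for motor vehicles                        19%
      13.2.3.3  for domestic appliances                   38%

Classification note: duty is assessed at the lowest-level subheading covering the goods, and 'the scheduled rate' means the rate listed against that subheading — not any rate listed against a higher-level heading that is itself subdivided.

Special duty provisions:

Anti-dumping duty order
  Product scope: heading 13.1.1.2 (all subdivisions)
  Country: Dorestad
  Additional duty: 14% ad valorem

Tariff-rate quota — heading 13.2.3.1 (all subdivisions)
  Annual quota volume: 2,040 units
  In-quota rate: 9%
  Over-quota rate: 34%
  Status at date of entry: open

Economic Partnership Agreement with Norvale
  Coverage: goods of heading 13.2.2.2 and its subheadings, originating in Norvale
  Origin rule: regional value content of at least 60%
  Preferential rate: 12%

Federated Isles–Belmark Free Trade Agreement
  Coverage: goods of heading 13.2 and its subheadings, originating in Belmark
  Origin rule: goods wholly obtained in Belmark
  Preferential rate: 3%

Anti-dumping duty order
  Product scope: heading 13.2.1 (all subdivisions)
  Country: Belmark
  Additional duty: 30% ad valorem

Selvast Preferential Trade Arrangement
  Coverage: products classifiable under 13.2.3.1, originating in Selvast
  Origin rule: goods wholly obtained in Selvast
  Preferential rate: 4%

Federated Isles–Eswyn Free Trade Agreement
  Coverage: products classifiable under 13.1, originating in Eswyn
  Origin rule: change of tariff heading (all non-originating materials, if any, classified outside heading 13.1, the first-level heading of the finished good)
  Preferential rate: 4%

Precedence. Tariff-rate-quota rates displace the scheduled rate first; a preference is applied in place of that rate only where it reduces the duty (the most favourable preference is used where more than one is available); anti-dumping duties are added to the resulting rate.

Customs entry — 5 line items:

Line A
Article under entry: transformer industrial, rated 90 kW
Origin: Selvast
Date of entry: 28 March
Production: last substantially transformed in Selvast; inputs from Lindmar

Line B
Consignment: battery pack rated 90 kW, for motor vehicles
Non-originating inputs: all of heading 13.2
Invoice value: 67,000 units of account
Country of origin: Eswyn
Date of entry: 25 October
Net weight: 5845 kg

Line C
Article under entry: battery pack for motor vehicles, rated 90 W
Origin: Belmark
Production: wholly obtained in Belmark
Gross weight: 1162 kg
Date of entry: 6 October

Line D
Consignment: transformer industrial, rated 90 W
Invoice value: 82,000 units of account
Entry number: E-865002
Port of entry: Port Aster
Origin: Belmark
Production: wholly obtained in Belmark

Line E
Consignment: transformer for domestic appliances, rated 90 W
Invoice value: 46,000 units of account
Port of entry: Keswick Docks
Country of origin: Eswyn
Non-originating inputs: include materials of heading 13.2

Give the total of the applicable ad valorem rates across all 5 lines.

89%

Line A: transformer → 13.2; rated 90 kW → 13.2.3; industrial → 13.2.3.1. Scheduled 29%. quota on 13.2.3.1 open → in-quota 9%; Selvast agreement on 13.2.3.1: not wholly obtained. → 9%.
Line B: battery pack → 13.1; rated 90 kW → 13.1.1; for motor vehicles → 13.1.1.2. Scheduled 2%. Eswyn agreement on 13.1: CTH met → 4% available; preference 4% not lower than 2% → no reduction. → 2%.
Line C: battery pack → 13.1; rated 90 W → 13.1.2; for motor vehicles → 13.1.2.2. Scheduled 22%. Belmark agreement on 13.2: 13.1.2.2 not covered. → 22%.
Line D: transformer → 13.2; rated 90 W → 13.2.1; industrial → 13.2.1.1. Scheduled 20%. Belmark agreement on 13.2: wholly obtained → 3% available; preferential 3%; anti-dumping (Belmark, 13.2.1): +30%; total 3% + 30% = 33%. → 33%.
Line E: transformer → 13.2; rated 90 W → 13.2.1; for domestic appliances → 13.2.1.2. Scheduled 23%. Eswyn agreement on 13.1: 13.2.1.2 not covered. → 23%.
Sum: 9% + 2% + 22% + 33% + 23% = 89%.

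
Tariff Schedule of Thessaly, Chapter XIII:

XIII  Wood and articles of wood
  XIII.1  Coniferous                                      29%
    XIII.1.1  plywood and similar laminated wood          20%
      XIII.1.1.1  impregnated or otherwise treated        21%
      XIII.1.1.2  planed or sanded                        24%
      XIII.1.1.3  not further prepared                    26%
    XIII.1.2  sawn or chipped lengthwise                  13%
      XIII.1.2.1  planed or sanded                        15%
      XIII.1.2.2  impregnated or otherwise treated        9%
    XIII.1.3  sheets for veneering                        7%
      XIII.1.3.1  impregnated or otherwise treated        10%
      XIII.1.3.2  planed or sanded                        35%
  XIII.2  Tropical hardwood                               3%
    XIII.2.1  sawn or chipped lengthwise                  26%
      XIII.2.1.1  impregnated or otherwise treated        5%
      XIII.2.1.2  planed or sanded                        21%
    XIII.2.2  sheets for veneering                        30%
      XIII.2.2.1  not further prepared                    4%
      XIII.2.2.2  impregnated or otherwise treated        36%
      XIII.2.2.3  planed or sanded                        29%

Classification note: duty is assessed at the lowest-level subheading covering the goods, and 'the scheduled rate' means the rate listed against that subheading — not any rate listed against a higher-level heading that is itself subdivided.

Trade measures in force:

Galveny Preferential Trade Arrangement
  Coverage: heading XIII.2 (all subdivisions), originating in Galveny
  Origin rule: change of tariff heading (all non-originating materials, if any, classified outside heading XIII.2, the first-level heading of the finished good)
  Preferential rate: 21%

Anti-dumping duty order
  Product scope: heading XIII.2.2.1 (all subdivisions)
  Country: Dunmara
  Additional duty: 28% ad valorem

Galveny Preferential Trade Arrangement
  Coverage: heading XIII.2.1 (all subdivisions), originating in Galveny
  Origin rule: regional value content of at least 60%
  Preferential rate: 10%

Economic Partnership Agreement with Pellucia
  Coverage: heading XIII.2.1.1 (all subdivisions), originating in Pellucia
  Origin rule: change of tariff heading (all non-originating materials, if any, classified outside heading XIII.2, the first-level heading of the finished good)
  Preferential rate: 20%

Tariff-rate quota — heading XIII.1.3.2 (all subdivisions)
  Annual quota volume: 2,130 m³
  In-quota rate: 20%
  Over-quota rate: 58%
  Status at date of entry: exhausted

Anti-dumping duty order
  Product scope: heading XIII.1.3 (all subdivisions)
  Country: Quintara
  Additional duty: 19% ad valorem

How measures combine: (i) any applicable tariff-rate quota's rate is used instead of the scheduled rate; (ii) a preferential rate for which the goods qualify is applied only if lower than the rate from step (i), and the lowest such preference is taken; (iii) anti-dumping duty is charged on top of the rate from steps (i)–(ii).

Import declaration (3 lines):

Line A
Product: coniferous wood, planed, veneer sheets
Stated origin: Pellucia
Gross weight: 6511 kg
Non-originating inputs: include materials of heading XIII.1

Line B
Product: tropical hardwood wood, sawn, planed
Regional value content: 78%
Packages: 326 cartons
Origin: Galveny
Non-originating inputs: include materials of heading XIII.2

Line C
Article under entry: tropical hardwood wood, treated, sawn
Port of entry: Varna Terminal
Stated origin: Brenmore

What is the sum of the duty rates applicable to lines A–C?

Line A: coniferous → XIII.1; veneer sheets → XIII.1.3; planed → XIII.1.3.2. Scheduled 35%. quota on XIII.1.3.2 exhausted → over-quota 58%; Pellucia agreement on XIII.2.1.1: XIII.1.3.2 not covered. → 58%.
Line B: tropical hardwood → XIII.2; sawn → XIII.2.1; planed → XIII.2.1.2. Scheduled 21%. Galveny agreement on XIII.2: CTH not met; Galveny agreement on XIII.2.1: RVC ≥ 60% → 10% available; preferential 10%. → 10%.
Line C: tropical hardwood → XIII.2; sawn → XIII.2.1; treated → XIII.2.1.1. Scheduled 5%. No special measure applies. → 5%.
Sum: 58% + 10% + 5% = 73%.

73%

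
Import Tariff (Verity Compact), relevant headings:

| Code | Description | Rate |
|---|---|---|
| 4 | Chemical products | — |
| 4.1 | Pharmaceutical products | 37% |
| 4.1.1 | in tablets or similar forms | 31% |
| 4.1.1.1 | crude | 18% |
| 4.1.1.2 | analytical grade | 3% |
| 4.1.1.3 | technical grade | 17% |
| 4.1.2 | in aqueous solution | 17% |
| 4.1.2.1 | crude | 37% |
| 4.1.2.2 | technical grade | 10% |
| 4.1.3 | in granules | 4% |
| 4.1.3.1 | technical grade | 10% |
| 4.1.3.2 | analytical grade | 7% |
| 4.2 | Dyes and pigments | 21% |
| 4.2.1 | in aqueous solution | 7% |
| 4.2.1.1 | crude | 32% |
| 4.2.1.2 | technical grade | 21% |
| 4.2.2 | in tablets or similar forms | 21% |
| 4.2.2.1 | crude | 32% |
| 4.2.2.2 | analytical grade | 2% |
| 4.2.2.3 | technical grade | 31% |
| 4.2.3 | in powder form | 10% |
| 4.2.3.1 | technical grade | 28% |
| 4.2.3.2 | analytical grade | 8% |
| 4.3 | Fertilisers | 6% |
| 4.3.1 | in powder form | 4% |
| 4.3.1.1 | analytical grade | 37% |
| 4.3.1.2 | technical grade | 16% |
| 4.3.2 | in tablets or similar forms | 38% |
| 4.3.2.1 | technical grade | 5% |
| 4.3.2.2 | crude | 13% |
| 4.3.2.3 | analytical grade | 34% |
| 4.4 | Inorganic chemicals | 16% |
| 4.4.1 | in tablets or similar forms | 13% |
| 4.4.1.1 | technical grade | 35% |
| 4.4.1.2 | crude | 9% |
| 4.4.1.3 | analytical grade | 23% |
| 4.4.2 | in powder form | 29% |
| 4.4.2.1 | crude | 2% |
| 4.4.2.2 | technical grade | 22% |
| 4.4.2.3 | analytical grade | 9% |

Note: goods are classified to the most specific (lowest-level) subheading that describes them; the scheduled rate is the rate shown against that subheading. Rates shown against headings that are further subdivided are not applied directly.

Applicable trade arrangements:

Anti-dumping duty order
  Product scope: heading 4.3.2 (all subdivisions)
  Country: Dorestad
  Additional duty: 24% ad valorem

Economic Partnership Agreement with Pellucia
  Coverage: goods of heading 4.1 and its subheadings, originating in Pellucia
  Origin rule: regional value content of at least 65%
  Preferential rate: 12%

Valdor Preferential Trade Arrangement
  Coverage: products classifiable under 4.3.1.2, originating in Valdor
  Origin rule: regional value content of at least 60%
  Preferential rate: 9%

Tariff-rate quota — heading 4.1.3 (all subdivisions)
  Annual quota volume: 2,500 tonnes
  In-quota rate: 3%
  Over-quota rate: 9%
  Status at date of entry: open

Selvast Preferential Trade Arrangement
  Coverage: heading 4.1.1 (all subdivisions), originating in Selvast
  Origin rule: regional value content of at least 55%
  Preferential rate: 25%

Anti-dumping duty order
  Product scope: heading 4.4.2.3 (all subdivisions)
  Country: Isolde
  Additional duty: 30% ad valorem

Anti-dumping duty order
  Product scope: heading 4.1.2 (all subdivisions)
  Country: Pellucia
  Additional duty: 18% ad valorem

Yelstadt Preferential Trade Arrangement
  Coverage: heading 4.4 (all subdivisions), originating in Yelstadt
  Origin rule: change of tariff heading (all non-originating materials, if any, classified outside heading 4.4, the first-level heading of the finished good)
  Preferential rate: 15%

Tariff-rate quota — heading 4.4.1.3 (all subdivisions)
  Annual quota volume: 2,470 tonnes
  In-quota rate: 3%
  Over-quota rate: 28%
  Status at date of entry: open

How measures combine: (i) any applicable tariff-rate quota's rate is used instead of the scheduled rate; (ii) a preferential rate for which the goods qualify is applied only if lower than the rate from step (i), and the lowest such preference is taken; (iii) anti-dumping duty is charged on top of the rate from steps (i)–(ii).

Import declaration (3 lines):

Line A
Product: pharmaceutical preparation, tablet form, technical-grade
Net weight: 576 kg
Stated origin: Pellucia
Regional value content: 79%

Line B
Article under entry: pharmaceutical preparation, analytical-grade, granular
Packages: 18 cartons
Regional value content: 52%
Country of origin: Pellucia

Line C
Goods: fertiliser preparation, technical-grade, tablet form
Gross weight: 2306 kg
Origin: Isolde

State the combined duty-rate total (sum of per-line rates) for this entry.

Line A: pharmaceutical → 4.1; tablet form → 4.1.1; technical-grade → 4.1.1.3. Scheduled 17%. Pellucia agreement on 4.1: RVC ≥ 65% → 12% available; preferential 12%. → 12%.
Line B: pharmaceutical → 4.1; granular → 4.1.3; analytical-grade → 4.1.3.2. Scheduled 7%. quota on 4.1.3 open → in-quota 3%; Pellucia agreement on 4.1: RVC < 65%. → 3%.
Line C: fertiliser → 4.3; tablet form → 4.3.2; technical-grade → 4.3.2.1. Scheduled 5%. No special measure applies. → 5%.
Sum: 12% + 3% + 5% = 20%.

20%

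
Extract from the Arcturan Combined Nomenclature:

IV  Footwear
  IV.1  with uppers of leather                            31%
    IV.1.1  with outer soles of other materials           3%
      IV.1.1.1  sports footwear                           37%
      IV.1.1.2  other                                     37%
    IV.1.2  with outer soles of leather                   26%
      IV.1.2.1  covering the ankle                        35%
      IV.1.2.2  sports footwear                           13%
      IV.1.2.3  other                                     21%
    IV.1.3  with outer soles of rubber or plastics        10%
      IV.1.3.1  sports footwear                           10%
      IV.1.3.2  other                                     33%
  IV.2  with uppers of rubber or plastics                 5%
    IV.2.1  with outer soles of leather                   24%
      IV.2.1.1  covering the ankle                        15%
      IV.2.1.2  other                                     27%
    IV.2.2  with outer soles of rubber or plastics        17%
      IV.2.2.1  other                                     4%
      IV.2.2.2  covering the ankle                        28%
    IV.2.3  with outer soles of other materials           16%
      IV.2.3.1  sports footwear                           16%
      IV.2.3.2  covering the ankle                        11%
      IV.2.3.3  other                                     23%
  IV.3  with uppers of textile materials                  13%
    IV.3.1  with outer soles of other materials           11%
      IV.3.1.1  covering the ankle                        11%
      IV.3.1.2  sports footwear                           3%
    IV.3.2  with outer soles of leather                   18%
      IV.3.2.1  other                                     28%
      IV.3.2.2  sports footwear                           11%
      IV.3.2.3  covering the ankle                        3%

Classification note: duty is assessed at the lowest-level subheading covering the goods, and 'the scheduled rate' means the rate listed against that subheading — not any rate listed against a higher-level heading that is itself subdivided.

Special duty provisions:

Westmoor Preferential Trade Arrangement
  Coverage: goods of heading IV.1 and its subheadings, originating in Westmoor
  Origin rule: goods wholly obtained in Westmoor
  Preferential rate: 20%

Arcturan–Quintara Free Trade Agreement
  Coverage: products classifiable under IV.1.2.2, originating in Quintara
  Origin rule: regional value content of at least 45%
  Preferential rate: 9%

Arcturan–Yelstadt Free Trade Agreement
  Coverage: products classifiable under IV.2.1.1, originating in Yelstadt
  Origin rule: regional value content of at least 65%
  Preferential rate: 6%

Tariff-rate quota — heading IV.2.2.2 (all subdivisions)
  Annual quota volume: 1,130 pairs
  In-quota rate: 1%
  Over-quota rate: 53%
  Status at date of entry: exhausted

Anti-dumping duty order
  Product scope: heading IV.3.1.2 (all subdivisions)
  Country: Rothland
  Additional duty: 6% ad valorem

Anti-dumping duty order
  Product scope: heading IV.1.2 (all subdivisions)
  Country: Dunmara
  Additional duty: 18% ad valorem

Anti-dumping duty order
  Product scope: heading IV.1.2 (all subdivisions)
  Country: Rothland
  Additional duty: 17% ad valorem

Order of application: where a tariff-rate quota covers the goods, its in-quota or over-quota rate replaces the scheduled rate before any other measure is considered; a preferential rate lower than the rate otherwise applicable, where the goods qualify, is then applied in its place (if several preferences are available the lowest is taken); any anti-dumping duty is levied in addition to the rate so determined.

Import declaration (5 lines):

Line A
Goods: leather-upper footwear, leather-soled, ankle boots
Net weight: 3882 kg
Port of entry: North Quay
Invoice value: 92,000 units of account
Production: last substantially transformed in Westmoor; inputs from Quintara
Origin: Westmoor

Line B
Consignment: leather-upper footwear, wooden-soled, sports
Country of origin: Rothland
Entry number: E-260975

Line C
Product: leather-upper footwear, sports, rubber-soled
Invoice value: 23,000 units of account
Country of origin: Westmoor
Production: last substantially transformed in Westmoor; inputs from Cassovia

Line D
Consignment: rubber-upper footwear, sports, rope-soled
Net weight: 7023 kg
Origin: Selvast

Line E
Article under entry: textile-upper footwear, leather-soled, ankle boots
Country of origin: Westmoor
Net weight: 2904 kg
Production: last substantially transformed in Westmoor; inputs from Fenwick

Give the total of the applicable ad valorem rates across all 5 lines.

101%

Line A: leather-upper → IV.1; leather-soled → IV.1.2; ankle boots → IV.1.2.1. Scheduled 35%. Westmoor agreement on IV.1: not wholly obtained. → 35%.
Line B: leather-upper → IV.1; wooden-soled → IV.1.1; sports → IV.1.1.1. Scheduled 37%. No special measure applies. → 37%.
Line C: leather-upper → IV.1; rubber-soled → IV.1.3; sports → IV.1.3.1. Scheduled 10%. Westmoor agreement on IV.1: not wholly obtained. → 10%.
Line D: rubber-upper → IV.2; rope-soled → IV.2.3; sports → IV.2.3.1. Scheduled 16%. No special measure applies. → 16%.
Line E: textile-upper → IV.3; leather-soled → IV.3.2; ankle boots → IV.3.2.3. Scheduled 3%. Westmoor agreement on IV.1: IV.3.2.3 not covered. → 3%.
Sum: 35% + 37% + 10% + 16% + 3% = 101%.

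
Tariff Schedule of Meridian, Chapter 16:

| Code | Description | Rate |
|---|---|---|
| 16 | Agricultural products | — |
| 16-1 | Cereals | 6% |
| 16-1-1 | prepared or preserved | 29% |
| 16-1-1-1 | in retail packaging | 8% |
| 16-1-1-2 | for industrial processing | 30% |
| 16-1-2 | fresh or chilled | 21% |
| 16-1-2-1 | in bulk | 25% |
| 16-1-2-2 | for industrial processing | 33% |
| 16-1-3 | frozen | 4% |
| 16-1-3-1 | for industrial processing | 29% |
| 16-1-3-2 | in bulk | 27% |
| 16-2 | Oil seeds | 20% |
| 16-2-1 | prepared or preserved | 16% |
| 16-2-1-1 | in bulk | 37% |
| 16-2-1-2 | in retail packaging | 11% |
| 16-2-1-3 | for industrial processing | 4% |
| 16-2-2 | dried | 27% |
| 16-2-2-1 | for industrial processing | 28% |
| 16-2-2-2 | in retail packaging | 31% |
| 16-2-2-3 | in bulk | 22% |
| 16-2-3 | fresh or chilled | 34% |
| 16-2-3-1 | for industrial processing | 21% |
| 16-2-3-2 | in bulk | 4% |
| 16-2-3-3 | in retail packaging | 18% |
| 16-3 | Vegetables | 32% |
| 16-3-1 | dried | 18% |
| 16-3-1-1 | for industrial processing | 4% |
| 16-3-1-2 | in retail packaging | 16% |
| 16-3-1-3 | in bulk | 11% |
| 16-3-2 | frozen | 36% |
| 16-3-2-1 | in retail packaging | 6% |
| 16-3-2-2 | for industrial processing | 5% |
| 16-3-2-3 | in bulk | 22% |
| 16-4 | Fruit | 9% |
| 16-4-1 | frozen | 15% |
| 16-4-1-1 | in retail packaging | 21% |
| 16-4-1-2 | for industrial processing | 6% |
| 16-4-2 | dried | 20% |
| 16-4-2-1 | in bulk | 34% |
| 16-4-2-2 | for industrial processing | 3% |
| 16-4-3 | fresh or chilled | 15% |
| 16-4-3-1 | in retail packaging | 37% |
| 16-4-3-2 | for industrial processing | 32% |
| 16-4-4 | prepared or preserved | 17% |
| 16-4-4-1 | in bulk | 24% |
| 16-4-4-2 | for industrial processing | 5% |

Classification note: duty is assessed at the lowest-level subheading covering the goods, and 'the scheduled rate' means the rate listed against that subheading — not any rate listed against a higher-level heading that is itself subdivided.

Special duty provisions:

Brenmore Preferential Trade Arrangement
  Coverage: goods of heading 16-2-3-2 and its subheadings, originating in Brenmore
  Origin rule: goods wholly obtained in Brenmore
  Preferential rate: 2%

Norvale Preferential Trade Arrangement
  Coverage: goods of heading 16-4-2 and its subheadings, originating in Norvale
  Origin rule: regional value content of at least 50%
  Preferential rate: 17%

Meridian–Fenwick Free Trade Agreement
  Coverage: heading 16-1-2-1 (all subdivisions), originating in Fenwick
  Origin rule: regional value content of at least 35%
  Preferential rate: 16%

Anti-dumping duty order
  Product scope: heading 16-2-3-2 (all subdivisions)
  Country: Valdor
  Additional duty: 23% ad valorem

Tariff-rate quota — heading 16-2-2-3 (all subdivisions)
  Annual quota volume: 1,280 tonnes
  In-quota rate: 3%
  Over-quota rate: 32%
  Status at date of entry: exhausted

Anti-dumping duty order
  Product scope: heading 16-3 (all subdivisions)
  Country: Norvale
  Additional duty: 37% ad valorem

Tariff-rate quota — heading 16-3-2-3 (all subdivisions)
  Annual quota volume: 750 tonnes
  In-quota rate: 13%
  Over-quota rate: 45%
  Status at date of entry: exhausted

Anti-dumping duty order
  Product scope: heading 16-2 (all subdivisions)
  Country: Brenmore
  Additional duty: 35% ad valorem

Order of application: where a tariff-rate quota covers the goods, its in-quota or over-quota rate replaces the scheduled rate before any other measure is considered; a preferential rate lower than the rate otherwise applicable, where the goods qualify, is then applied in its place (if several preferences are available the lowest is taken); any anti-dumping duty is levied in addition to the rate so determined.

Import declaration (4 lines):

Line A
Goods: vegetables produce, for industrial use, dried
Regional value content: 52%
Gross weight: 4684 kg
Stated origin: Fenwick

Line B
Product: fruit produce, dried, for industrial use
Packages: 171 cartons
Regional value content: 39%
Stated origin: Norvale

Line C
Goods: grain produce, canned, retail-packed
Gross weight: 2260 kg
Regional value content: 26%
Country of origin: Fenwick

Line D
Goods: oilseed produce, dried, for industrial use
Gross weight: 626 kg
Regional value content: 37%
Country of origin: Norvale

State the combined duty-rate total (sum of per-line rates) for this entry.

43%

Line A: vegetables → 16-3; dried → 16-3-1; for industrial use → 16-3-1-1. Scheduled 4%. Fenwick agreement on 16-1-2-1: 16-3-1-1 not covered. → 4%.
Line B: fruit → 16-4; dried → 16-4-2; for industrial use → 16-4-2-2. Scheduled 3%. Norvale agreement on 16-4-2: RVC < 50%. → 3%.
Line C: grain → 16-1; canned → 16-1-1; retail-packed → 16-1-1-1. Scheduled 8%. Fenwick agreement on 16-1-2-1: 16-1-1-1 not covered. → 8%.
Line D: oilseed → 16-2; dried → 16-2-2; for industrial use → 16-2-2-1. Scheduled 28%. Norvale agreement on 16-4-2: 16-2-2-1 not covered. → 28%.
Sum: 4% + 3% + 8% + 28% = 43%.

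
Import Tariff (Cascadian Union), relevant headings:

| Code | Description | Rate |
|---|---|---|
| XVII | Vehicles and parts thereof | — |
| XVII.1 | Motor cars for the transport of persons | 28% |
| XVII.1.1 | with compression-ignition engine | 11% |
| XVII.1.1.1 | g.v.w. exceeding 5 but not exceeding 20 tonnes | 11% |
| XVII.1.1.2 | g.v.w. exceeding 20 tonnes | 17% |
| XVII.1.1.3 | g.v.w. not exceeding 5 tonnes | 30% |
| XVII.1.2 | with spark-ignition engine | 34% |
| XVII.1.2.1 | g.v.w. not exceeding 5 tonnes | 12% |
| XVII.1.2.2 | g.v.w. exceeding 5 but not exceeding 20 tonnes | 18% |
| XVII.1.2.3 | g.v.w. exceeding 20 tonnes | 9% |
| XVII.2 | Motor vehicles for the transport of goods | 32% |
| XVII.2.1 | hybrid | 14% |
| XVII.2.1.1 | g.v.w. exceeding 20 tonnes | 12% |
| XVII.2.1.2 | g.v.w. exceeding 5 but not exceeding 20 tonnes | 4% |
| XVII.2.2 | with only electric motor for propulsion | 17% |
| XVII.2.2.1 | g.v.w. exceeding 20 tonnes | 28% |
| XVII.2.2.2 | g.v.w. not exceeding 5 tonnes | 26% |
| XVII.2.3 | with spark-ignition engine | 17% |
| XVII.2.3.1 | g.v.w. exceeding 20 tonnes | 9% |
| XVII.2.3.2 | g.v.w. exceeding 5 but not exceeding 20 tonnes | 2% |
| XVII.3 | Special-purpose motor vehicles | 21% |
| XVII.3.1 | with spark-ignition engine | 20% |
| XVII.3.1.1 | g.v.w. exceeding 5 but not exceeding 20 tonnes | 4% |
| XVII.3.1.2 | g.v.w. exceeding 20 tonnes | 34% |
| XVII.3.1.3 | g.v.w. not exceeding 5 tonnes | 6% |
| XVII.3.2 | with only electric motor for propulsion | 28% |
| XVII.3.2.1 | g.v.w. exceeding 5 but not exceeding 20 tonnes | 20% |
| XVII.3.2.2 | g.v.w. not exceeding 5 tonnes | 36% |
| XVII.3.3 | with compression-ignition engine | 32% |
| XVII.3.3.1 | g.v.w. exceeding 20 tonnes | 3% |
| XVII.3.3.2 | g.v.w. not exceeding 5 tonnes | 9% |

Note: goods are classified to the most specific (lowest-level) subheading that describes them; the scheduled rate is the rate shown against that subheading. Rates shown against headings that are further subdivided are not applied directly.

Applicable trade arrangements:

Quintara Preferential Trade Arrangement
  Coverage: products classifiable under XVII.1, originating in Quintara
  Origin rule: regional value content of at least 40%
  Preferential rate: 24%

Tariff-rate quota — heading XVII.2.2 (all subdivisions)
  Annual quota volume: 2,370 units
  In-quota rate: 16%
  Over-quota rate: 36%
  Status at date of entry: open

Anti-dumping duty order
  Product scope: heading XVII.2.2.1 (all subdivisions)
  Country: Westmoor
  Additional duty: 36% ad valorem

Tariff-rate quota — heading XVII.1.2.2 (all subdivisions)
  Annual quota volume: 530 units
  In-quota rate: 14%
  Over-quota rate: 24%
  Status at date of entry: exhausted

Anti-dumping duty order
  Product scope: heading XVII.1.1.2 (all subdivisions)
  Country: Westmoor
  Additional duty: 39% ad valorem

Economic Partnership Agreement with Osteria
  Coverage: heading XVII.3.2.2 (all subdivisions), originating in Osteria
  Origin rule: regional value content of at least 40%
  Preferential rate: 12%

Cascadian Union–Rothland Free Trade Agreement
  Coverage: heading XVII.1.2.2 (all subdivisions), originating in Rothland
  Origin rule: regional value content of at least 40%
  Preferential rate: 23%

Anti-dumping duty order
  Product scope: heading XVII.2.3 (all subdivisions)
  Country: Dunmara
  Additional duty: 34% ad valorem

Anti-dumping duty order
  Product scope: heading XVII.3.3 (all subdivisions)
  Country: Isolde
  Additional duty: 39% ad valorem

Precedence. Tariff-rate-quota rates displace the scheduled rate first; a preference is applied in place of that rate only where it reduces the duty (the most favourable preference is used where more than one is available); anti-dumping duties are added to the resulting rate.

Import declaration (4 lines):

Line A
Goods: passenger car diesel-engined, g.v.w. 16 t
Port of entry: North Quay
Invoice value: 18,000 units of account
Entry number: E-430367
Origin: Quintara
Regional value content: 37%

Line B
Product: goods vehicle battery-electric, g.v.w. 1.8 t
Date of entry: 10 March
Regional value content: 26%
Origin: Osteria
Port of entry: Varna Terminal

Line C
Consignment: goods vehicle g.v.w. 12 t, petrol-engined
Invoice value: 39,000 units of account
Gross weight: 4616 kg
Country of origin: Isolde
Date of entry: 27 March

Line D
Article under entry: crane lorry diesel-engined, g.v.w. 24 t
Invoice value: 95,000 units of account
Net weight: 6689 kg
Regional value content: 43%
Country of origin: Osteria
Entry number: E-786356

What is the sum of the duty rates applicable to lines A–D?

32%

Line A: passenger car → XVII.1; diesel-engined → XVII.1.1; g.v.w. 16 t → XVII.1.1.1. Scheduled 11%. Quintara agreement on XVII.1: RVC < 40%. → 11%.
Line B: goods vehicle → XVII.2; battery-electric → XVII.2.2; g.v.w. 1.8 t → XVII.2.2.2. Scheduled 26%. quota on XVII.2.2 open → in-quota 16%; Osteria agreement on XVII.3.2.2: XVII.2.2.2 not covered. → 16%.
Line C: goods vehicle → XVII.2; petrol-engined → XVII.2.3; g.v.w. 12 t → XVII.2.3.2. Scheduled 2%. No special measure applies. → 2%.
Line D: crane lorry → XVII.3; diesel-engined → XVII.3.3; g.v.w. 24 t → XVII.3.3.1. Scheduled 3%. Osteria agreement on XVII.3.2.2: XVII.3.3.1 not covered. → 3%.
Sum: 11% + 16% + 2% + 3% = 32%.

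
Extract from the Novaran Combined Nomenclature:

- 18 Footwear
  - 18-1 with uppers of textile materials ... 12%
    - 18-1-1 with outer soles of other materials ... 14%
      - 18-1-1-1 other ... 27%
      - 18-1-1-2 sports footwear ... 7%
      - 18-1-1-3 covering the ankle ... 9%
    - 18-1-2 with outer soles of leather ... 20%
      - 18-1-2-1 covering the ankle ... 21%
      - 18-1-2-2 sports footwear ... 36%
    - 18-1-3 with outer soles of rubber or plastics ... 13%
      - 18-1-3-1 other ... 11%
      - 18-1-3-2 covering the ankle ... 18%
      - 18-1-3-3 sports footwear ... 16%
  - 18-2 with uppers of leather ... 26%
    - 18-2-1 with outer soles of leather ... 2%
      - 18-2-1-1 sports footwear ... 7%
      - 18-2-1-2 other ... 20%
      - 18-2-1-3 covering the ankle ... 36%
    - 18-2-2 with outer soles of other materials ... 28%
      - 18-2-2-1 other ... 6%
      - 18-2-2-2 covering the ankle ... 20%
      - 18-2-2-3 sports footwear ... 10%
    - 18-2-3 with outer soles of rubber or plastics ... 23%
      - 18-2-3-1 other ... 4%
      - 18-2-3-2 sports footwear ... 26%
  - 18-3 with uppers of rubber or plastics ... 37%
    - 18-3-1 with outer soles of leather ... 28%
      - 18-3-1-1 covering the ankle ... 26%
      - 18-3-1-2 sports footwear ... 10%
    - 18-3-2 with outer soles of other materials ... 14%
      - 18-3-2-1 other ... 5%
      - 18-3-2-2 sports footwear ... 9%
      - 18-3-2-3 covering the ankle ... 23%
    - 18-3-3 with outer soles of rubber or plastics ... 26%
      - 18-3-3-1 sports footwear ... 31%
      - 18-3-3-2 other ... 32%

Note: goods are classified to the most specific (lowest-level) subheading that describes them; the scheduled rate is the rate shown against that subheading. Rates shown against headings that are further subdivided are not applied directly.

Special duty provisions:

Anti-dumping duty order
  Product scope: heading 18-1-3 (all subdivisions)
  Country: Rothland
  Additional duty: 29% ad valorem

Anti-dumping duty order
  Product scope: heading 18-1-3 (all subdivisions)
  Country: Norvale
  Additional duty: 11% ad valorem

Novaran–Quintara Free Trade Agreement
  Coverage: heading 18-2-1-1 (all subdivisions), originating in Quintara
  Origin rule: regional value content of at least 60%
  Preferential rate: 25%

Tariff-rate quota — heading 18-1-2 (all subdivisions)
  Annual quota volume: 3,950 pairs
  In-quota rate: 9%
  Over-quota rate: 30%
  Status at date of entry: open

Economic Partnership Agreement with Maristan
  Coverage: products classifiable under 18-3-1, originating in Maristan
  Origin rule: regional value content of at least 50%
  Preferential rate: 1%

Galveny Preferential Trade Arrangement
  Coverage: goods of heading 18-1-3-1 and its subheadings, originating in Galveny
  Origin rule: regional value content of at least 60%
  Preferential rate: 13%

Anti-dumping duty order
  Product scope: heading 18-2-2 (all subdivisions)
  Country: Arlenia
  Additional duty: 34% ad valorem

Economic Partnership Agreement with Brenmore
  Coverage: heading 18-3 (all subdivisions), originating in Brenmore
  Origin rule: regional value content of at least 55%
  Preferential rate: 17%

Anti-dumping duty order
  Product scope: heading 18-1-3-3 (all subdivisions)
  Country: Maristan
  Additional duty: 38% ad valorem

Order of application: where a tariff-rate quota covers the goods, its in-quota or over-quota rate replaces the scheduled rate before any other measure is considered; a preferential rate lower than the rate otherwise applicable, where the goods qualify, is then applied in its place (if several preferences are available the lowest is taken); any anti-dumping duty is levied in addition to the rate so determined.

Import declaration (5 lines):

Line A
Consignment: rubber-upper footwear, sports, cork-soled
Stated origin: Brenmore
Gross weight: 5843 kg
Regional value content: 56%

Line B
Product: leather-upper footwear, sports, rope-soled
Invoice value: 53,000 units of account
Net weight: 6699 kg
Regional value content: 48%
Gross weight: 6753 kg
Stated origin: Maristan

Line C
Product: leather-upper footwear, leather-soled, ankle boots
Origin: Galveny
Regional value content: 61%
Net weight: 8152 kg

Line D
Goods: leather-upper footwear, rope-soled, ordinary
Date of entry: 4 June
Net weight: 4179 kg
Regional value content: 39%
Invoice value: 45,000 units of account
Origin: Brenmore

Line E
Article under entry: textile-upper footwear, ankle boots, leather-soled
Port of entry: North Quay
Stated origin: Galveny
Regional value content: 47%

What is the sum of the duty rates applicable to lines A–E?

Line A: rubber-upper → 18-3; cork-soled → 18-3-2; sports → 18-3-2-2. Scheduled 9%. Brenmore agreement on 18-3: RVC ≥ 55% → 17% available; preference 17% not lower than 9% → no reduction. → 9%.
Line B: leather-upper → 18-2; rope-soled → 18-2-2; sports → 18-2-2-3. Scheduled 10%. Maristan agreement on 18-3-1: 18-2-2-3 not covered. → 10%.
Line C: leather-upper → 18-2; leather-soled → 18-2-1; ankle boots → 18-2-1-3. Scheduled 36%. Galveny agreement on 18-1-3-1: 18-2-1-3 not covered. → 36%.
Line D: leather-upper → 18-2; rope-soled → 18-2-2; ordinary → 18-2-2-1. Scheduled 6%. Brenmore agreement on 18-3: 18-2-2-1 not covered. → 6%.
Line E: textile-upper → 18-1; leather-soled → 18-1-2; ankle boots → 18-1-2-1. Scheduled 21%. quota on 18-1-2 open → in-quota 9%; Galveny agreement on 18-1-3-1: 18-1-2-1 not covered. → 9%.
Sum: 9% + 10% + 36% + 6% + 9% = 70%.

70%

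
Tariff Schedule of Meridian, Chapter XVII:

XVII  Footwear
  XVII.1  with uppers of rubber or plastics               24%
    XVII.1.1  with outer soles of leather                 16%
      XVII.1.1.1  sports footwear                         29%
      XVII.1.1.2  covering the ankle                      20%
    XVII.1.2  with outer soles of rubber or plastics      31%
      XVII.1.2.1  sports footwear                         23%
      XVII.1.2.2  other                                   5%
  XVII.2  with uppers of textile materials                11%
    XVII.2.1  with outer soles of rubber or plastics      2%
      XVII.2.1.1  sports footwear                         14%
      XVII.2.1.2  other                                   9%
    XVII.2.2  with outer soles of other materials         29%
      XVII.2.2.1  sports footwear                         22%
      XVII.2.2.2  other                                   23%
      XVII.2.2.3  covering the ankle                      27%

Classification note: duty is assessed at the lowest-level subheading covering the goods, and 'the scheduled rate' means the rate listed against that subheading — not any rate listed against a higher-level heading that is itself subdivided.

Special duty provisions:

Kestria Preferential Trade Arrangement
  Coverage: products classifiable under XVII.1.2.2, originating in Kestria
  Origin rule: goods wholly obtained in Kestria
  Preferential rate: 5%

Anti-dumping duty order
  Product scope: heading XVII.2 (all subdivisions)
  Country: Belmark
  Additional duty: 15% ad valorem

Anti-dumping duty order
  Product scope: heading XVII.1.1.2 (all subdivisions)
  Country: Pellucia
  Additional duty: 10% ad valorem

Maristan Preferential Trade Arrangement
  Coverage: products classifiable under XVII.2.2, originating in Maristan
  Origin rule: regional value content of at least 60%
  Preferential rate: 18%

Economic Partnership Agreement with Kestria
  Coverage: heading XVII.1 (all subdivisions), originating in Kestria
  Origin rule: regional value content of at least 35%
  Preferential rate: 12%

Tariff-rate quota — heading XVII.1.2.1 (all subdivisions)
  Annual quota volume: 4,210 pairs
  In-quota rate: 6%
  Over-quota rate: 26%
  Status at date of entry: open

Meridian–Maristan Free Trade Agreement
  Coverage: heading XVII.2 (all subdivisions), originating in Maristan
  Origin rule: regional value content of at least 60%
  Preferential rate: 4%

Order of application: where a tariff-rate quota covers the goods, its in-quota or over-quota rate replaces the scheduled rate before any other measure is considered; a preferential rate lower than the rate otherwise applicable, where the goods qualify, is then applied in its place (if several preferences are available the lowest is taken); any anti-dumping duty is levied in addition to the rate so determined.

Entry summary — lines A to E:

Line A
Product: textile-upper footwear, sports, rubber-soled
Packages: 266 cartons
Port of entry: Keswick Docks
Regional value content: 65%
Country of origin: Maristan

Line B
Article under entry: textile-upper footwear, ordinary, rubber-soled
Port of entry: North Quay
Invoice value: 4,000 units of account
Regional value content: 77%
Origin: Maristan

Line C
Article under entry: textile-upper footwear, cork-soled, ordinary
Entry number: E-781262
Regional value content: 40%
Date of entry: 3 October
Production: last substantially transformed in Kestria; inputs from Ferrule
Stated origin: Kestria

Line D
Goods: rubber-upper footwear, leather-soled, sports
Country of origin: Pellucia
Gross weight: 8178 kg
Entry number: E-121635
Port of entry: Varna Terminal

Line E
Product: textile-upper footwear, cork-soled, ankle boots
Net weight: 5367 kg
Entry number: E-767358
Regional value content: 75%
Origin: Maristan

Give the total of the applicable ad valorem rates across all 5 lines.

64%

Line A: textile-upper → XVII.2; rubber-soled → XVII.2.1; sports → XVII.2.1.1. Scheduled 14%. Maristan agreement on XVII.2.2: XVII.2.1.1 not covered; Maristan agreement on XVII.2: RVC ≥ 60% → 4% available; preferential 4%. → 4%.
Line B: textile-upper → XVII.2; rubber-soled → XVII.2.1; ordinary → XVII.2.1.2. Scheduled 9%. Maristan agreement on XVII.2.2: XVII.2.1.2 not covered; Maristan agreement on XVII.2: RVC ≥ 60% → 4% available; preferential 4%. → 4%.
Line C: textile-upper → XVII.2; cork-soled → XVII.2.2; ordinary → XVII.2.2.2. Scheduled 23%. Kestria agreement on XVII.1.2.2: XVII.2.2.2 not covered; Kestria agreement on XVII.1: XVII.2.2.2 not covered. → 23%.
Line D: rubber-upper → XVII.1; leather-soled → XVII.1.1; sports → XVII.1.1.1. Scheduled 29%. No special measure applies. → 29%.
Line E: textile-upper → XVII.2; cork-soled → XVII.2.2; ankle boots → XVII.2.2.3. Scheduled 27%. Maristan agreement on XVII.2.2: RVC ≥ 60% → 18% available; Maristan agreement on XVII.2: RVC ≥ 60% → 4% available; preferential 4%. → 4%.
Sum: 4% + 4% + 23% + 29% + 4% = 64%.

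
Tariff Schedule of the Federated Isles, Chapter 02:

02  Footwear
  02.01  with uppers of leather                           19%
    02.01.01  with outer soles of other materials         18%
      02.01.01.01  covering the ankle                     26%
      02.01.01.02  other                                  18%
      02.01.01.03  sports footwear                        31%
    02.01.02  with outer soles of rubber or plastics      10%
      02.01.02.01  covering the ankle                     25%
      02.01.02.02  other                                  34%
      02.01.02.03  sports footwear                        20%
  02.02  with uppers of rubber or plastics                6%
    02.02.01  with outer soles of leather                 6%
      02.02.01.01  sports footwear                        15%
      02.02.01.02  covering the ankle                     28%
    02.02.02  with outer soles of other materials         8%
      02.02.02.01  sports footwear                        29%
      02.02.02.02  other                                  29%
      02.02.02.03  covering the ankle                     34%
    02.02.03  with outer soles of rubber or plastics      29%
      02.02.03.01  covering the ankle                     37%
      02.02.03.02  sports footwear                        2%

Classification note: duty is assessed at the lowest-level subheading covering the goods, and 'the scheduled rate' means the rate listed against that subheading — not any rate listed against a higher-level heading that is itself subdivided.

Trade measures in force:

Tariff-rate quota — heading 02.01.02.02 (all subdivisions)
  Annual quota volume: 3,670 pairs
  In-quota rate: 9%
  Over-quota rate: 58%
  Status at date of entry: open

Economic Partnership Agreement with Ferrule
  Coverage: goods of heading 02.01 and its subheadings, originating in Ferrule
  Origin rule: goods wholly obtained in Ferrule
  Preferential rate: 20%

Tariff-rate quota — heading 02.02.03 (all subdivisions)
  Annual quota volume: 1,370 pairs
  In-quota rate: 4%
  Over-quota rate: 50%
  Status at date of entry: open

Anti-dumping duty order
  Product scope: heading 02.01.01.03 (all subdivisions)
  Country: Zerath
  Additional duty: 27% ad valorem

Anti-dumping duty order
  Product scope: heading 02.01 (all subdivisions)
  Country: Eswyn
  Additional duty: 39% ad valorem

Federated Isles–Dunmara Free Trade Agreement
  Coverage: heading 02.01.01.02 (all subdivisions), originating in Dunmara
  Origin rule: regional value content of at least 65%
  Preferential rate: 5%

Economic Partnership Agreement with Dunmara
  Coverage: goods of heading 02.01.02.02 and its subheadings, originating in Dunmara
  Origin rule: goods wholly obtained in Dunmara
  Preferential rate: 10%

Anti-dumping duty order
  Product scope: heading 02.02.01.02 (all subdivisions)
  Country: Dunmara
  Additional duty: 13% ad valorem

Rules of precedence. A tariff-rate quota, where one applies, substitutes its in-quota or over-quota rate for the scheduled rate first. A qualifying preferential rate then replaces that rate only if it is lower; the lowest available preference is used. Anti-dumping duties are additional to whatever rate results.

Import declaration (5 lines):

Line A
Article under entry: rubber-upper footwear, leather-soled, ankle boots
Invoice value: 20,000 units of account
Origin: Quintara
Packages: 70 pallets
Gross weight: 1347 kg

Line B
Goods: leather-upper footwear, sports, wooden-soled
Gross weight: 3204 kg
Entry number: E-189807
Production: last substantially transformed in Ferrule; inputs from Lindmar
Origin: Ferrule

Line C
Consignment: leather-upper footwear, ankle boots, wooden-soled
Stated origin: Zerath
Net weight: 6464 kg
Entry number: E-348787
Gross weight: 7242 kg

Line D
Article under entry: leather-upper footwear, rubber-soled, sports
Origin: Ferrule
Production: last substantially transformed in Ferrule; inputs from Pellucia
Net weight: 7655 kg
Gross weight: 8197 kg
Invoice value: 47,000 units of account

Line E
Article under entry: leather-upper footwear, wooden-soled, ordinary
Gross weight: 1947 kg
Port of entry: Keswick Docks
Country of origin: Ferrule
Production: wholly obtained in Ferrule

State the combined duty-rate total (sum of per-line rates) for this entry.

123%

Line A: rubber-upper → 02.02; leather-soled → 02.02.01; ankle boots → 02.02.01.02. Scheduled 28%. No special measure applies. → 28%.
Line B: leather-upper → 02.01; wooden-soled → 02.01.01; sports → 02.01.01.03. Scheduled 31%. Ferrule agreement on 02.01: not wholly obtained. → 31%.
Line C: leather-upper → 02.01; wooden-soled → 02.01.01; ankle boots → 02.01.01.01. Scheduled 26%. No special measure applies. → 26%.
Line D: leather-upper → 02.01; rubber-soled → 02.01.02; sports → 02.01.02.03. Scheduled 20%. Ferrule agreement on 02.01: not wholly obtained. → 20%.
Line E: leather-upper → 02.01; wooden-soled → 02.01.01; ordinary → 02.01.01.02. Scheduled 18%. Ferrule agreement on 02.01: wholly obtained → 20% available; preference 20% not lower than 18% → no reduction. → 18%.
Sum: 28% + 31% + 26% + 20% + 18% = 123%.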